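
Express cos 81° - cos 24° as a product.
cos 81° - cos 24° = -2 sin(52.5°) sin(28.5°)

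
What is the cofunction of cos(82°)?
cos(82°) = sin(90° - 82°) = sin(8°)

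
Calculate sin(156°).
sin(156°) = 0.4067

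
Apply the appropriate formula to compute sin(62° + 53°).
sin(62° + 53°) = sin 62° cos 53° + cos 62° sin 53° = 0.9063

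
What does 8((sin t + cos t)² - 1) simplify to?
8((sin t + cos t)² - 1) = 8(sin(2t)) (using Pythagorean + double angle)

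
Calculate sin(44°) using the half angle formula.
sin(44°) = √((1 - cos 88°)/2) = 0.6947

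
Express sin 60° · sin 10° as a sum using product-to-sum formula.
sin 60° sin 10° = (1/2)[cos(60°-10°) - cos(60°+10°)]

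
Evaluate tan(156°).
tan(156°) = -0.4452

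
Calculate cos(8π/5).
cos(8π/5) = 0.309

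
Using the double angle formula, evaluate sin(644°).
sin(644°) = 2 sin 322° cos 322° = -0.9703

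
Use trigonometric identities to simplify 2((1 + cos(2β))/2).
2((1 + cos(2β))/2) = 2(cos²β) (using Power reduction)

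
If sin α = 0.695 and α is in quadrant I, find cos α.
cos α = 0.719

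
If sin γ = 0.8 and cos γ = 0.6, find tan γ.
tan γ = sin γ / cos γ = 1.333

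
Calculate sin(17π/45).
sin(17π/45) = 0.9272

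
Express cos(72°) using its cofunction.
cos(72°) = sin(90° - 72°) = sin(18°)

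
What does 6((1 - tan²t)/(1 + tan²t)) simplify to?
6((1 - tan²t)/(1 + tan²t)) = 6(cos(2t)) (using Double angle)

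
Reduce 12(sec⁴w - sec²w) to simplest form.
12(sec⁴w - sec²w) = 12(tan⁴w + tan²w) (using Pythagorean)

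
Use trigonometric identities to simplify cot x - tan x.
cot x - tan x = 2 cot(2x) (using Double angle)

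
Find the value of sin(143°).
sin(143°) = 0.6018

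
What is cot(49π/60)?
cot(49π/60) = -1.54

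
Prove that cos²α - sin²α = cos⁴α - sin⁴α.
RHS = (cos²α - sin²α)(cos²α + sin²α) = (cos²α - sin²α) · 1 = cos²α - sin²α = LHS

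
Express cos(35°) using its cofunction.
cos(35°) = sin(90° - 35°) = sin(55°)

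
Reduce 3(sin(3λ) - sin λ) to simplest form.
3(sin(3λ) - sin λ) = 3(2 cos(2λ) sin λ) (using Sum-to-product)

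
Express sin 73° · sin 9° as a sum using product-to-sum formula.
sin 73° sin 9° = (1/2)[cos(73°-9°) - cos(73°+9°)]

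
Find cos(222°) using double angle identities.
cos(222°) = cos²111° - sin²111° = -0.7431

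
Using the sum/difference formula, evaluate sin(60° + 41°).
sin(60° + 41°) = sin 60° cos 41° + cos 60° sin 41° = 0.9816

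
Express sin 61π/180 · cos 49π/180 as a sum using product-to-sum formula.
sin 61π/180 cos 49π/180 = (1/2)[sin(61π/180+49π/180) + sin(61π/180-49π/180)]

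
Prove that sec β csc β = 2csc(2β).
RHS = 2/sin(2β) = 2/(2 sin β cos β) = 1/(sin β cos β) = (1/cos β)(1/sin β) = sec β csc β = LHS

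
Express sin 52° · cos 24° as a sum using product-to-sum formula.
sin 52° cos 24° = (1/2)[sin(52°+24°) + sin(52°-24°)]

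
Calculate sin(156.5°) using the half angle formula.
sin(156.5°) = √((1 - cos 313°)/2) = 0.3987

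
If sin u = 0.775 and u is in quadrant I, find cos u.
cos u = 0.632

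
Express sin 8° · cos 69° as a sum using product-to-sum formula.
sin 8° cos 69° = (1/2)[sin(8°+69°) + sin(8°-69°)]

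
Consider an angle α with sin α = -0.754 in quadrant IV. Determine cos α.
cos α = √(1 - sin²α) = 0.6569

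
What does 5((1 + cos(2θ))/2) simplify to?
5((1 + cos(2θ))/2) = 5(cos²θ) (using Power reduction)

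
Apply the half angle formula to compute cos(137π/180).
cos(137π/180) = -√((1 + cos 137π/90)/2) = -0.7314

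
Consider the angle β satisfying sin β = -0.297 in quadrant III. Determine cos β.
cos β = ±√(1 - sin²β) = -0.9549 (negative in QIII)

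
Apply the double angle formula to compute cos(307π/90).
cos(307π/90) = cos²307π/180 - sin²307π/180 = -0.2756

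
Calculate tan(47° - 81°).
tan(47° - 81°) = (tan 47° - tan 81°)/(1 + tan 47° tan 81°) = -0.6745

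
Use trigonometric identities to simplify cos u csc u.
cos u csc u = cot u (using Reciprocal + quotient)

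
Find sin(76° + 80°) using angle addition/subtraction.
sin(76° + 80°) = sin 76° cos 80° + cos 76° sin 80° = 0.4067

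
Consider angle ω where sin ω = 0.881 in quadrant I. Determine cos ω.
cos ω = √(1 - sin²ω) = 0.4731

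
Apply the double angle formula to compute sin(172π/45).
sin(172π/45) = 2 sin 86π/45 cos 86π/45 = -0.5299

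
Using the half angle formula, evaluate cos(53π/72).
cos(53π/72) = -√((1 + cos 53π/36)/2) = -0.6756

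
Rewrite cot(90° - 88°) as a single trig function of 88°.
cot(90° - 88°) = tan(88°)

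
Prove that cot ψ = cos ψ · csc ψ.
RHS = cos ψ · (1/sin ψ) = cos ψ/sin ψ = cot ψ = LHS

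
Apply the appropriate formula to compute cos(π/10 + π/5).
cos(π/10 + π/5) = cos π/10 cos π/5 - sin π/10 sin π/5 = 0.5878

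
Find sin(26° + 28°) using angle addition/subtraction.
sin(26° + 28°) = sin 26° cos 28° + cos 26° sin 28° = 0.809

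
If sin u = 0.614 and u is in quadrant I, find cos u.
cos u = 0.7893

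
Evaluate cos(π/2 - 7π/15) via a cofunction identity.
cos(π/2 - 7π/15) = sin(7π/15) = 0.9945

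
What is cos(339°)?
cos(339°) = 0.9336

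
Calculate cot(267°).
cot(267°) = 0.05241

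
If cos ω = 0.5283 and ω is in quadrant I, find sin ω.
sin ω = 0.8491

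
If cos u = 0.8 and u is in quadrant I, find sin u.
sin u = 0.6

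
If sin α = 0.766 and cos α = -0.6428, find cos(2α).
cos(2α) = cos²α - sin²α = -0.1736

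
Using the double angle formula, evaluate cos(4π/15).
cos(4π/15) = cos²2π/15 - sin²2π/15 = 0.6691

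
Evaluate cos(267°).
cos(267°) = -0.05234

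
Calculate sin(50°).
sin(50°) = 0.766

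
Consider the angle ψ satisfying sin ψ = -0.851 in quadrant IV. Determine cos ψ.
cos ψ = √(1 - sin²ψ) = 0.5252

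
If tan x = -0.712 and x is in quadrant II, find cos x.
cos x = -0.8146 (using tan²x + 1 = sec²x)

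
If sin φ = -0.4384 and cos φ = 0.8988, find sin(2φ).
sin(2φ) = 2 sin φ cos φ = -0.7881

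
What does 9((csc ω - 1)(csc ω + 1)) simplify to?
9((csc ω - 1)(csc ω + 1)) = 9(cot²ω) (using Diff. of squares)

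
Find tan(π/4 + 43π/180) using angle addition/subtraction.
tan(π/4 + 43π/180) = (tan π/4 + tan 43π/180)/(1 - tan π/4 tan 43π/180) = 28.64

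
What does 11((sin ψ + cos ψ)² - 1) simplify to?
11((sin ψ + cos ψ)² - 1) = 11(sin(2ψ)) (using Pythagorean + double angle)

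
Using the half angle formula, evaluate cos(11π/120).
cos(11π/120) = √((1 + cos 11π/60)/2) = 0.9588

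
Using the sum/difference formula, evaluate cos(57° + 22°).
cos(57° + 22°) = cos 57° cos 22° - sin 57° sin 22° = 0.1908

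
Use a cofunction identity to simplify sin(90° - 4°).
sin(90° - 4°) = cos(4°)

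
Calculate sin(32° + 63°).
sin(32° + 63°) = sin 32° cos 63° + cos 32° sin 63° = 0.9962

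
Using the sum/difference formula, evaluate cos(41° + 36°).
cos(41° + 36°) = cos 41° cos 36° - sin 41° sin 36° = 0.225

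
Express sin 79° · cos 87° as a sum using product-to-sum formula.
sin 79° cos 87° = (1/2)[sin(79°+87°) + sin(79°-87°)]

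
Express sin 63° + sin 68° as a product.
sin 63° + sin 68° = 2 sin(65.5°) cos(-2.5°)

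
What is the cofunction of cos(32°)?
cos(32°) = sin(90° - 32°) = sin(58°)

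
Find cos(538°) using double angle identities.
cos(538°) = cos²269° - sin²269° = -0.9994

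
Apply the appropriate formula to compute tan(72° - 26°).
tan(72° - 26°) = (tan 72° - tan 26°)/(1 + tan 72° tan 26°) = 1.036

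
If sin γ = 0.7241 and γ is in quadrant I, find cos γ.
cos γ = 0.6897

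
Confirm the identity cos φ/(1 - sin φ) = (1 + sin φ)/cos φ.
RHS = (1 + sin φ)(1 - sin φ) / (cos φ(1 - sin φ)) = (1 - sin²φ) / (cos φ(1 - sin φ)) = cos²φ / (cos φ(1 - sin φ)) = cos φ/(1 - sin φ) = LHS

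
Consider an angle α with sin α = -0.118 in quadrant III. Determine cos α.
cos α = ±√(1 - sin²α) = -0.993 (negative in QIII)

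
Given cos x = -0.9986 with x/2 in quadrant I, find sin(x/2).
sin(x/2) = ±√((1 - cos x)/2); positive since x/2 ∈ QI, so sin(x/2) = 0.9996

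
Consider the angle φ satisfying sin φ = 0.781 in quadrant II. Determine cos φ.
cos φ = ±√(1 - sin²φ) = -0.6245 (negative in QII)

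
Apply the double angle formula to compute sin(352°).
sin(352°) = 2 sin 176° cos 176° = -0.1392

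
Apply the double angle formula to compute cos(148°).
cos(148°) = cos²74° - sin²74° = -0.848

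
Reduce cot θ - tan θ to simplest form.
cot θ - tan θ = 2 cot(2θ) (using Double angle)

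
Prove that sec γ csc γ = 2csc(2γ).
RHS = 2/sin(2γ) = 2/(2 sin γ cos γ) = 1/(sin γ cos γ) = (1/cos γ)(1/sin γ) = sec γ csc γ = LHS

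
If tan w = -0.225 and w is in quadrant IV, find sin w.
sin w = -0.2195 (using tan²w + 1 = sec²w)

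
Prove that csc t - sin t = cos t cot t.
LHS = 1/sin t - sin t = (1 - sin²t)/sin t = cos²t/sin t = cos t · (cos t/sin t) = cos t cot t = RHS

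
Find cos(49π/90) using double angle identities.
cos(49π/90) = cos²49π/180 - sin²49π/180 = -0.1392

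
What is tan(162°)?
tan(162°) = -0.3249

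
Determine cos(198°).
cos(198°) = -0.9511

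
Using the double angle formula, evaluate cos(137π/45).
cos(137π/45) = cos²137π/90 - sin²137π/90 = -0.9903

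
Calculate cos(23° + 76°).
cos(23° + 76°) = cos 23° cos 76° - sin 23° sin 76° = -0.1564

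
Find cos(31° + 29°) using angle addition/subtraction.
cos(31° + 29°) = cos 31° cos 29° - sin 31° sin 29° = 1/2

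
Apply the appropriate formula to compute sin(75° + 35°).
sin(75° + 35°) = sin 75° cos 35° + cos 75° sin 35° = 0.9397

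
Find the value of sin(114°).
sin(114°) = 0.9135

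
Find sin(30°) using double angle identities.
sin(30°) = 2 sin 15° cos 15° = 1/2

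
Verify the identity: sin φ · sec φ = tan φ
LHS = sin φ · (1/cos φ) = sin φ/cos φ = tan φ = RHS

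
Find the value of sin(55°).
sin(55°) = 0.8192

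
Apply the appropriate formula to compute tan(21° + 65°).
tan(21° + 65°) = (tan 21° + tan 65°)/(1 - tan 21° tan 65°) = 14.3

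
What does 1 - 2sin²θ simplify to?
1 - 2sin²θ = cos(2θ) (using Double angle)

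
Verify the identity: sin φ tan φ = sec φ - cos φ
RHS = 1/cos φ - cos φ = (1 - cos²φ)/cos φ = sin²φ/cos φ = sin φ · (sin φ/cos φ) = sin φ tan φ = LHS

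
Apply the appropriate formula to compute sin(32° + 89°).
sin(32° + 89°) = sin 32° cos 89° + cos 32° sin 89° = 0.8572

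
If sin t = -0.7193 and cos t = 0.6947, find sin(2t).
sin(2t) = 2 sin t cos t = -0.9994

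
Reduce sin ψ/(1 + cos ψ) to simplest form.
sin ψ/(1 + cos ψ) = tan(ψ/2) (using Half angle)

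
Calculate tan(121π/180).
tan(121π/180) = -1.664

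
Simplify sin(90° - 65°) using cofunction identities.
sin(90° - 65°) = cos(65°)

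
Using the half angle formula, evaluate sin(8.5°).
sin(8.5°) = √((1 - cos 17°)/2) = 0.1478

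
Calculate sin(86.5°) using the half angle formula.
sin(86.5°) = √((1 - cos 173°)/2) = 0.9981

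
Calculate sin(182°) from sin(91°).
sin(182°) = 2 sin 91° cos 91° = -0.0349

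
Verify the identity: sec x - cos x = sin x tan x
LHS = 1/cos x - cos x = (1 - cos²x)/cos x = sin²x/cos x = sin x · (sin x/cos x) = sin x tan x = RHS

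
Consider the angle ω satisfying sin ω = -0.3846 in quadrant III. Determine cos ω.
cos ω = ±√(1 - sin²ω) = -0.9231 (negative in QIII)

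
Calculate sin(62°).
sin(62°) = 0.8829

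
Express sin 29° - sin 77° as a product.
sin 29° - sin 77° = 2 cos(53°) sin(-24°)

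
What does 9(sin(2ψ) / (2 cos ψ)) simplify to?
9(sin(2ψ) / (2 cos ψ)) = 9(sin ψ) (using Double angle)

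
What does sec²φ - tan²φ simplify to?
sec²φ - tan²φ = 1 (using Pythagorean identity)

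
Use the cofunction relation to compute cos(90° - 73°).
cos(90° - 73°) = sin(73°) = 0.9563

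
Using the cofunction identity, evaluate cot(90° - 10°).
cot(90° - 10°) = tan(10°) = 0.1763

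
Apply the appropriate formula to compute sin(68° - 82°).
sin(68° - 82°) = sin 68° cos 82° - cos 68° sin 82° = -0.2419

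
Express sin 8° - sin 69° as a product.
sin 8° - sin 69° = 2 cos(38.5°) sin(-30.5°)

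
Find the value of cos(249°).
cos(249°) = -0.3584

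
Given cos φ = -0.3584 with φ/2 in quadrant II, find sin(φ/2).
sin(φ/2) = ±√((1 - cos φ)/2); positive since φ/2 ∈ QII, so sin(φ/2) = 0.8241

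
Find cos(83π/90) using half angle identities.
cos(83π/90) = -√((1 + cos 83π/45)/2) = -0.9703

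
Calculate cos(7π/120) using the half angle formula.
cos(7π/120) = √((1 + cos 7π/60)/2) = 0.9833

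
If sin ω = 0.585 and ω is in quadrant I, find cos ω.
cos ω = 0.811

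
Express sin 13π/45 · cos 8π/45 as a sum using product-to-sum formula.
sin 13π/45 cos 8π/45 = (1/2)[sin(13π/45+8π/45) + sin(13π/45-8π/45)]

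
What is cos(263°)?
cos(263°) = -0.1219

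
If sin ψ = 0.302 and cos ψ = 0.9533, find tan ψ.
tan ψ = sin ψ / cos ψ = 0.3168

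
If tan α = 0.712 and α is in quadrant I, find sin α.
sin α = 0.58 (using tan²α + 1 = sec²α)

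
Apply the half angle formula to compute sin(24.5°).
sin(24.5°) = √((1 - cos 49°)/2) = 0.4147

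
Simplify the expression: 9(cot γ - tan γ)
9(cot γ - tan γ) = 9(2 cot(2γ)) (using Double angle)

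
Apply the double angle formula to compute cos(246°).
cos(246°) = cos²123° - sin²123° = -0.4067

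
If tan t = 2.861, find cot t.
cot t = 1/tan t = 0.3495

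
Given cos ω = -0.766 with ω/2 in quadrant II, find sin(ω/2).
sin(ω/2) = ±√((1 - cos ω)/2); positive since ω/2 ∈ QII, so sin(ω/2) = 0.9397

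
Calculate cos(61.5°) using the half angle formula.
cos(61.5°) = √((1 + cos 123°)/2) = 0.4772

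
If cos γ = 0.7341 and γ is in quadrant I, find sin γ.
sin γ = 0.679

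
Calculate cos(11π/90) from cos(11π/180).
cos(11π/90) = cos²11π/180 - sin²11π/180 = 0.9272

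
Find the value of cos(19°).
cos(19°) = 0.9455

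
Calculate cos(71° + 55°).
cos(71° + 55°) = cos 71° cos 55° - sin 71° sin 55° = -0.5878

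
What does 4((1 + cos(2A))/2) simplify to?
4((1 + cos(2A))/2) = 4(cos²A) (using Power reduction)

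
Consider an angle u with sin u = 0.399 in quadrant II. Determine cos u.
cos u = ±√(1 - sin²u) = -0.917 (negative in QII)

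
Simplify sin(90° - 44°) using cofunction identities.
sin(90° - 44°) = cos(44°)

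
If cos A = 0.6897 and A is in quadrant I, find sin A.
sin A = 0.7241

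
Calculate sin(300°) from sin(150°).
sin(300°) = 2 sin 150° cos 150° = -√3/2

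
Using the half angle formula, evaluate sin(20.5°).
sin(20.5°) = √((1 - cos 41°)/2) = 0.3502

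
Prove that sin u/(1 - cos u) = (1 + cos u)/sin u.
LHS = sin u(1 + cos u) / ((1 - cos u)(1 + cos u)) = sin u(1 + cos u) / (1 - cos²u) = sin u(1 + cos u) / sin²u = (1 + cos u)/sin u = RHS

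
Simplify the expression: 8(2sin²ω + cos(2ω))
8(2sin²ω + cos(2ω)) = 8 (using Double angle)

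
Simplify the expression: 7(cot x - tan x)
7(cot x - tan x) = 7(2 cot(2x)) (using Double angle)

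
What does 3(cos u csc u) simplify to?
3(cos u csc u) = 3(cot u) (using Reciprocal + quotient)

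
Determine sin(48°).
sin(48°) = 0.7431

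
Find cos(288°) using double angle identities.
cos(288°) = 1 - 2sin²144° = 0.309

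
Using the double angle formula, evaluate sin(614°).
sin(614°) = 2 sin 307° cos 307° = -0.9613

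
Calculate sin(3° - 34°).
sin(3° - 34°) = sin 3° cos 34° - cos 3° sin 34° = -0.515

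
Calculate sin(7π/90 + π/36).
sin(7π/90 + π/36) = sin 7π/90 cos π/36 + cos 7π/90 sin π/36 = 0.3256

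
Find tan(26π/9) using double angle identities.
tan(26π/9) = 2 tan 13π/9 / (1 - tan²13π/9) = -0.364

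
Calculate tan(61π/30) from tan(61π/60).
tan(61π/30) = 2 tan 61π/60 / (1 - tan²61π/60) = 0.1051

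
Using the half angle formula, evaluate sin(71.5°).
sin(71.5°) = √((1 - cos 143°)/2) = 0.9483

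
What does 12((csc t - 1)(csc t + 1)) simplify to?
12((csc t - 1)(csc t + 1)) = 12(cot²t) (using Diff. of squares)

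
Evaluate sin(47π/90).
sin(47π/90) = 0.9976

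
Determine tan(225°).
tan(225°) = 1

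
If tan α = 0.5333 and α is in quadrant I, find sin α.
sin α = 0.4706 (using tan²α + 1 = sec²α)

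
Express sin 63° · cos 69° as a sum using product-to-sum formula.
sin 63° cos 69° = (1/2)[sin(63°+69°) + sin(63°-69°)]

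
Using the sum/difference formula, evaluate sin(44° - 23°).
sin(44° - 23°) = sin 44° cos 23° - cos 44° sin 23° = 0.3584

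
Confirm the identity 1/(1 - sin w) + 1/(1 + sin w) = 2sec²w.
LHS = [(1 + sin w) + (1 - sin w)] / [(1 - sin w)(1 + sin w)] = 2/(1 - sin²w) = 2/cos²w = 2sec²w = RHS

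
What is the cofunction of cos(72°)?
cos(72°) = sin(90° - 72°) = sin(18°)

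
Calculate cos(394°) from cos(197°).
cos(394°) = cos²197° - sin²197° = 0.829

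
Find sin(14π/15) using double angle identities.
sin(14π/15) = 2 sin 7π/15 cos 7π/15 = 0.2079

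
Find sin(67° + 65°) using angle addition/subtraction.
sin(67° + 65°) = sin 67° cos 65° + cos 67° sin 65° = 0.7431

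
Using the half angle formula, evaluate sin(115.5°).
sin(115.5°) = √((1 - cos 231°)/2) = 0.9026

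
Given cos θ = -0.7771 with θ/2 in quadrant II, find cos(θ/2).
cos(θ/2) = ±√((1 + cos θ)/2); negative since θ/2 ∈ QII, so cos(θ/2) = -0.3338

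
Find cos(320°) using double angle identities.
cos(320°) = cos²160° - sin²160° = 0.766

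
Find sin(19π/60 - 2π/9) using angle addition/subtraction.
sin(19π/60 - 2π/9) = sin 19π/60 cos 2π/9 - cos 19π/60 sin 2π/9 = 0.2924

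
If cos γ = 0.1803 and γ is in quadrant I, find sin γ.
sin γ = 0.9836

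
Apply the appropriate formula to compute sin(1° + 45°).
sin(1° + 45°) = sin 1° cos 45° + cos 1° sin 45° = 0.7193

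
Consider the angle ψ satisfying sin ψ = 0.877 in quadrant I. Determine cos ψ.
cos ψ = √(1 - sin²ψ) = 0.4805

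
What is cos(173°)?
cos(173°) = -0.9925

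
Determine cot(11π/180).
cot(11π/180) = 5.145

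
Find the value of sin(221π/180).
sin(221π/180) = -0.6561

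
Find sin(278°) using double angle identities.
sin(278°) = 2 sin 139° cos 139° = -0.9903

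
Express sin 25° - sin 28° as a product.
sin 25° - sin 28° = 2 cos(26.5°) sin(-1.5°)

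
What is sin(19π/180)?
sin(19π/180) = 0.3256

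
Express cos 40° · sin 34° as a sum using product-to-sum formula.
cos 40° sin 34° = (1/2)[sin(40°+34°) - sin(40°-34°)]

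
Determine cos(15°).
cos(15°) = (√6+√2)/4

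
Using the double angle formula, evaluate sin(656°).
sin(656°) = 2 sin 328° cos 328° = -0.8988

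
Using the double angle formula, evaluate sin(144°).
sin(144°) = 2 sin 72° cos 72° = 0.5878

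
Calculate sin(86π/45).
sin(86π/45) = -0.2756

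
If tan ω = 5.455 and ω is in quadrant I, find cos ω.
cos ω = 0.1803 (using tan²ω + 1 = sec²ω)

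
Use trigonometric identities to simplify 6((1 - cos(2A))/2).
6((1 - cos(2A))/2) = 6(sin²A) (using Power reduction)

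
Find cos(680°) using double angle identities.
cos(680°) = 2cos²340° - 1 = 0.766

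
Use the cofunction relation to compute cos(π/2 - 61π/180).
cos(π/2 - 61π/180) = sin(61π/180) = 0.8746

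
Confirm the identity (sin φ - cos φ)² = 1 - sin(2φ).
LHS = sin²φ - 2 sin φ cos φ + cos²φ = (sin²φ + cos²φ) - 2 sin φ cos φ = 1 - sin(2φ) = RHS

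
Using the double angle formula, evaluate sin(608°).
sin(608°) = 2 sin 304° cos 304° = -0.9272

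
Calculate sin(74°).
sin(74°) = 0.9613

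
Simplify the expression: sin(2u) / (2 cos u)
sin(2u) / (2 cos u) = sin u (using Double angle)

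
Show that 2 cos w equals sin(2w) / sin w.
RHS = 2 sin w cos w / sin w = 2 cos w = LHS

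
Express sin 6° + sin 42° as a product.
sin 6° + sin 42° = 2 sin(24°) cos(-18°)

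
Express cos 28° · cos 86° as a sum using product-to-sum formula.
cos 28° cos 86° = (1/2)[cos(28°-86°) + cos(28°+86°)]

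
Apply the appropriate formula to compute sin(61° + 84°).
sin(61° + 84°) = sin 61° cos 84° + cos 61° sin 84° = 0.5736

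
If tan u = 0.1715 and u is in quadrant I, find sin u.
sin u = 0.169 (using tan²u + 1 = sec²u)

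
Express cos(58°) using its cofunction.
cos(58°) = sin(90° - 58°) = sin(32°)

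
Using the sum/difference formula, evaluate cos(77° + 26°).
cos(77° + 26°) = cos 77° cos 26° - sin 77° sin 26° = -0.225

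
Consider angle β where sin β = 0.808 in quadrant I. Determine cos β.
cos β = √(1 - sin²β) = 0.5892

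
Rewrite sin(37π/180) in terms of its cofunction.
sin(37π/180) = cos(π/2 - 37π/180) = cos(53π/180)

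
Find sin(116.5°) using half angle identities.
sin(116.5°) = √((1 - cos 233°)/2) = 0.8949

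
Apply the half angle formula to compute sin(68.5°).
sin(68.5°) = √((1 - cos 137°)/2) = 0.9304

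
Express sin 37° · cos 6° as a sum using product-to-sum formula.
sin 37° cos 6° = (1/2)[sin(37°+6°) + sin(37°-6°)]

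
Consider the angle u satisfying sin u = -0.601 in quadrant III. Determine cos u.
cos u = ±√(1 - sin²u) = -0.7992 (negative in QIII)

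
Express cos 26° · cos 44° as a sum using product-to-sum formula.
cos 26° cos 44° = (1/2)[cos(26°-44°) + cos(26°+44°)]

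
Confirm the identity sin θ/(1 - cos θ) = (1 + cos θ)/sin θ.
LHS = sin θ(1 + cos θ) / ((1 - cos θ)(1 + cos θ)) = sin θ(1 + cos θ) / (1 - cos²θ) = sin θ(1 + cos θ) / sin²θ = (1 + cos θ)/sin θ = RHS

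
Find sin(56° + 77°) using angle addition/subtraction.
sin(56° + 77°) = sin 56° cos 77° + cos 56° sin 77° = 0.7314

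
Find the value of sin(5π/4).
sin(5π/4) = -√2/2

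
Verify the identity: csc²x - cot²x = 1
LHS = 1/sin²x - cos²x/sin²x = (1 - cos²x)/sin²x = sin²x/sin²x = 1 = RHS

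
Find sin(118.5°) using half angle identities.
sin(118.5°) = √((1 - cos 237°)/2) = 0.8788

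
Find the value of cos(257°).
cos(257°) = -0.225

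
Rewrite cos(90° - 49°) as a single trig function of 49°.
cos(90° - 49°) = sin(49°)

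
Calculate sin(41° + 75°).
sin(41° + 75°) = sin 41° cos 75° + cos 41° sin 75° = 0.8988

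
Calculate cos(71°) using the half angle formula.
cos(71°) = √((1 + cos 142°)/2) = 0.3256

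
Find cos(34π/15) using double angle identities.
cos(34π/15) = cos²17π/15 - sin²17π/15 = 0.6691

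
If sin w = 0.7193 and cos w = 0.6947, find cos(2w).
cos(2w) = cos²w - sin²w = -0.03478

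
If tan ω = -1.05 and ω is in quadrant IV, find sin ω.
sin ω = -0.7241 (using tan²ω + 1 = sec²ω)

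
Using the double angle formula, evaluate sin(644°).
sin(644°) = 2 sin 322° cos 322° = -0.9703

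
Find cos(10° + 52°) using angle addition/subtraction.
cos(10° + 52°) = cos 10° cos 52° - sin 10° sin 52° = 0.4695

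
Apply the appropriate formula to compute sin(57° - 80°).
sin(57° - 80°) = sin 57° cos 80° - cos 57° sin 80° = -0.3907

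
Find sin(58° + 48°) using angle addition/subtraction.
sin(58° + 48°) = sin 58° cos 48° + cos 58° sin 48° = 0.9613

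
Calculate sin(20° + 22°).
sin(20° + 22°) = sin 20° cos 22° + cos 20° sin 22° = 0.6691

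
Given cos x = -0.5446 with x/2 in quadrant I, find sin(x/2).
sin(x/2) = ±√((1 - cos x)/2); positive since x/2 ∈ QI, so sin(x/2) = 0.8788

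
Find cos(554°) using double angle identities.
cos(554°) = cos²277° - sin²277° = -0.9703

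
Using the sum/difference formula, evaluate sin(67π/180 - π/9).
sin(67π/180 - π/9) = sin 67π/180 cos π/9 - cos 67π/180 sin π/9 = 0.7314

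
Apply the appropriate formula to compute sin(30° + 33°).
sin(30° + 33°) = sin 30° cos 33° + cos 30° sin 33° = 0.891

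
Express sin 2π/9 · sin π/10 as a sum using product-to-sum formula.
sin 2π/9 sin π/10 = (1/2)[cos(2π/9-π/10) - cos(2π/9+π/10)]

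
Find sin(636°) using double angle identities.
sin(636°) = 2 sin 318° cos 318° = -0.9945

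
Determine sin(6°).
sin(6°) = 0.1045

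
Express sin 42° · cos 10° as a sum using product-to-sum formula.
sin 42° cos 10° = (1/2)[sin(42°+10°) + sin(42°-10°)]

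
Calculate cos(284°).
cos(284°) = 0.2419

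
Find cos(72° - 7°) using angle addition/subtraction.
cos(72° - 7°) = cos 72° cos 7° + sin 72° sin 7° = 0.4226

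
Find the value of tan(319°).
tan(319°) = -0.8693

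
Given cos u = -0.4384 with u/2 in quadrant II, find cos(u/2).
cos(u/2) = ±√((1 + cos u)/2); negative since u/2 ∈ QII, so cos(u/2) = -0.5299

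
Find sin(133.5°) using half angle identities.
sin(133.5°) = √((1 - cos 267°)/2) = 0.7254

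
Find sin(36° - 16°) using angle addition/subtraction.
sin(36° - 16°) = sin 36° cos 16° - cos 36° sin 16° = 0.342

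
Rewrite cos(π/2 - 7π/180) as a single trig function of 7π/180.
cos(π/2 - 7π/180) = sin(7π/180)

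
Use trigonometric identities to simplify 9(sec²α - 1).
9(sec²α - 1) = 9(tan²α) (using Pythagorean identity)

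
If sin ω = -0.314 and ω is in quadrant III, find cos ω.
cos ω = -0.9494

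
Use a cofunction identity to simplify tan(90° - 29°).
tan(90° - 29°) = cot(29°)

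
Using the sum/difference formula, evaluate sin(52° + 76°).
sin(52° + 76°) = sin 52° cos 76° + cos 52° sin 76° = 0.788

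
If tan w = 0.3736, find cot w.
cot w = 1/tan w = 2.677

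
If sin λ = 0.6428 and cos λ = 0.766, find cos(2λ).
cos(2λ) = cos²λ - sin²λ = 0.1736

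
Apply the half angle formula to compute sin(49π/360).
sin(49π/360) = √((1 - cos 49π/180)/2) = 0.4147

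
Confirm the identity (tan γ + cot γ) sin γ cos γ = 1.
LHS = (sin γ/cos γ + cos γ/sin γ) sin γ cos γ = ((sin²γ + cos²γ)/(sin γ cos γ)) · sin γ cos γ = sin²γ + cos²γ = 1 = RHS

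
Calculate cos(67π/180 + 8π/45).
cos(67π/180 + 8π/45) = cos 67π/180 cos 8π/45 - sin 67π/180 sin 8π/45 = -0.1564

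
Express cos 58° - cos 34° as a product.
cos 58° - cos 34° = -2 sin(46°) sin(12°)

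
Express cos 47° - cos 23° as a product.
cos 47° - cos 23° = -2 sin(35°) sin(12°)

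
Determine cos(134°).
cos(134°) = -0.6947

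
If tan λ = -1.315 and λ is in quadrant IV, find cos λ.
cos λ = 0.6053 (using tan²λ + 1 = sec²λ)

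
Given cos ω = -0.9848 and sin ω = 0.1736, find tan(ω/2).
tan(ω/2) = sin ω / (1 + cos ω) = 11.42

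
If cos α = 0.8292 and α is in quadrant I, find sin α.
sin α = 0.559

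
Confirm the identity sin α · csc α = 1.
LHS = sin α · (1/sin α) = 1 = RHS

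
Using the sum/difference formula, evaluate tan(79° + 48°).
tan(79° + 48°) = (tan 79° + tan 48°)/(1 - tan 79° tan 48°) = -1.327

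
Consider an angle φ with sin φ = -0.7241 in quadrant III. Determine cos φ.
cos φ = ±√(1 - sin²φ) = -0.6897 (negative in QIII)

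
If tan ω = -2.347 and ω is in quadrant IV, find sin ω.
sin ω = -0.92 (using tan²ω + 1 = sec²ω)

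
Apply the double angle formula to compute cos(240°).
cos(240°) = cos²120° - sin²120° = -1/2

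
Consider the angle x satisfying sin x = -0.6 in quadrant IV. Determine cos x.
cos x = √(1 - sin²x) = 0.8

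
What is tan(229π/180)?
tan(229π/180) = 1.15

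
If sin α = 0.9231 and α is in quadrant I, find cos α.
cos α = 0.3846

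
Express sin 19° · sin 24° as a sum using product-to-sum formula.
sin 19° sin 24° = (1/2)[cos(19°-24°) - cos(19°+24°)]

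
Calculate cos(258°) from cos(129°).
cos(258°) = cos²129° - sin²129° = -0.2079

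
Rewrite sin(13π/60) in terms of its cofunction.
sin(13π/60) = cos(π/2 - 13π/60) = cos(17π/60)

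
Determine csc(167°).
csc(167°) = 4.445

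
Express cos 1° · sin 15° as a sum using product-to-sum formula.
cos 1° sin 15° = (1/2)[sin(1°+15°) - sin(1°-15°)]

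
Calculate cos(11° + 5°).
cos(11° + 5°) = cos 11° cos 5° - sin 11° sin 5° = 0.9613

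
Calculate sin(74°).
sin(74°) = 0.9613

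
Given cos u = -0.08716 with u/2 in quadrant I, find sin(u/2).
sin(u/2) = ±√((1 - cos u)/2); positive since u/2 ∈ QI, so sin(u/2) = 0.7373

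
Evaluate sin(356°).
sin(356°) = -0.06976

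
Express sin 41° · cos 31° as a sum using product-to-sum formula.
sin 41° cos 31° = (1/2)[sin(41°+31°) + sin(41°-31°)]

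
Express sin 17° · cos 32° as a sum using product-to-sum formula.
sin 17° cos 32° = (1/2)[sin(17°+32°) + sin(17°-32°)]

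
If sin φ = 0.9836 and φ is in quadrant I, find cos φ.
cos φ = 0.1804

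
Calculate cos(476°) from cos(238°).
cos(476°) = cos²238° - sin²238° = -0.4384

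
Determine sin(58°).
sin(58°) = 0.848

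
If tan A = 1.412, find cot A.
cot A = 1/tan A = 0.7082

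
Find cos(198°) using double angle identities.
cos(198°) = cos²99° - sin²99° = -0.9511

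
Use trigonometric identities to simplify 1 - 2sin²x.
1 - 2sin²x = cos(2x) (using Double angle)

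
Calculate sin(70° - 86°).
sin(70° - 86°) = sin 70° cos 86° - cos 70° sin 86° = -0.2756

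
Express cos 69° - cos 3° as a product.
cos 69° - cos 3° = -2 sin(36°) sin(33°)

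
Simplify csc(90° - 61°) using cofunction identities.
csc(90° - 61°) = sec(61°)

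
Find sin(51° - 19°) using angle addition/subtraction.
sin(51° - 19°) = sin 51° cos 19° - cos 51° sin 19° = 0.5299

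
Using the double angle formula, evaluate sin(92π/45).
sin(92π/45) = 2 sin 46π/45 cos 46π/45 = 0.1392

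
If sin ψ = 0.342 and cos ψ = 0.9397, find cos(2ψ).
cos(2ψ) = cos²ψ - sin²ψ = 0.7661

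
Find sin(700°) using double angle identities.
sin(700°) = 2 sin 350° cos 350° = -0.342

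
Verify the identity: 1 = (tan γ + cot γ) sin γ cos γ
RHS = (sin γ/cos γ + cos γ/sin γ) sin γ cos γ = ((sin²γ + cos²γ)/(sin γ cos γ)) · sin γ cos γ = sin²γ + cos²γ = 1 = LHS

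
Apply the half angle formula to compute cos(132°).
cos(132°) = -√((1 + cos 264°)/2) = -0.6691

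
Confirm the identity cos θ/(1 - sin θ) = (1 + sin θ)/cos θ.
RHS = (1 + sin θ)(1 - sin θ) / (cos θ(1 - sin θ)) = (1 - sin²θ) / (cos θ(1 - sin θ)) = cos²θ / (cos θ(1 - sin θ)) = cos θ/(1 - sin θ) = LHS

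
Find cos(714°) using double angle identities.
cos(714°) = 2cos²357° - 1 = 0.9945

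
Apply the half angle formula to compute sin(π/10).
sin(π/10) = √((1 - cos π/5)/2) = 0.309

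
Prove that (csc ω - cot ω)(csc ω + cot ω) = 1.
LHS = csc²ω - cot²ω = (1 + cot²ω) - cot²ω = 1 = RHS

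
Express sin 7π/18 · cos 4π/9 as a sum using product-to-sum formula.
sin 7π/18 cos 4π/9 = (1/2)[sin(7π/18+4π/9) + sin(7π/18-4π/9)]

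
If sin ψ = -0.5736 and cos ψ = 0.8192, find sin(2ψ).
sin(2ψ) = 2 sin ψ cos ψ = -0.9398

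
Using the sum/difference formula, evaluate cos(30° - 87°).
cos(30° - 87°) = cos 30° cos 87° + sin 30° sin 87° = 0.5446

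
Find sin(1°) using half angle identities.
sin(1°) = √((1 - cos 2°)/2) = 0.01745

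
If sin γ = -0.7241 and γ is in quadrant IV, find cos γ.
cos γ = 0.6897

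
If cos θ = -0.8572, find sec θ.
sec θ = 1/cos θ = -1.167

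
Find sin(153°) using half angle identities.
sin(153°) = √((1 - cos 306°)/2) = 0.454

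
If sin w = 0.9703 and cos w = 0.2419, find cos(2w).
cos(2w) = cos²w - sin²w = -0.883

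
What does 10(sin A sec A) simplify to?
10(sin A sec A) = 10(tan A) (using Reciprocal + quotient)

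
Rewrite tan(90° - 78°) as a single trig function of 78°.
tan(90° - 78°) = cot(78°)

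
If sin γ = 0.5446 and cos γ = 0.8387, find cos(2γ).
cos(2γ) = cos²γ - sin²γ = 0.4068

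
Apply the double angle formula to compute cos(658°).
cos(658°) = cos²329° - sin²329° = 0.4695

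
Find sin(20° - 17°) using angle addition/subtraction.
sin(20° - 17°) = sin 20° cos 17° - cos 20° sin 17° = 0.05234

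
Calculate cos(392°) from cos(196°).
cos(392°) = cos²196° - sin²196° = 0.848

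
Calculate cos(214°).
cos(214°) = -0.829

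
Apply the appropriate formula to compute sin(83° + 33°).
sin(83° + 33°) = sin 83° cos 33° + cos 83° sin 33° = 0.8988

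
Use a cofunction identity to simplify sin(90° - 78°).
sin(90° - 78°) = cos(78°)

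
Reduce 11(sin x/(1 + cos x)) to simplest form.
11(sin x/(1 + cos x)) = 11(tan(x/2)) (using Half angle)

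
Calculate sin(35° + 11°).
sin(35° + 11°) = sin 35° cos 11° + cos 35° sin 11° = 0.7193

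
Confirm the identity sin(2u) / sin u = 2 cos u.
LHS = 2 sin u cos u / sin u = 2 cos u = RHS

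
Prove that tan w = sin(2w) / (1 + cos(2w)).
RHS = 2 sin w cos w / (2cos²w) = sin w/cos w = tan w = LHS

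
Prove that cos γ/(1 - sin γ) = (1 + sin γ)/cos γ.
RHS = (1 + sin γ)(1 - sin γ) / (cos γ(1 - sin γ)) = (1 - sin²γ) / (cos γ(1 - sin γ)) = cos²γ / (cos γ(1 - sin γ)) = cos γ/(1 - sin γ) = LHS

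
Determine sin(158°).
sin(158°) = 0.3746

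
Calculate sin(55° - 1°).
sin(55° - 1°) = sin 55° cos 1° - cos 55° sin 1° = 0.809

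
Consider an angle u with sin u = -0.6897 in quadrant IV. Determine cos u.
cos u = √(1 - sin²u) = 0.7241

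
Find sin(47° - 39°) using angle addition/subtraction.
sin(47° - 39°) = sin 47° cos 39° - cos 47° sin 39° = 0.1392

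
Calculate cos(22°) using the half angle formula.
cos(22°) = √((1 + cos 44°)/2) = 0.9272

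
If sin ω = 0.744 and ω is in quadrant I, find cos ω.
cos ω = 0.6682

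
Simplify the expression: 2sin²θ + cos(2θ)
2sin²θ + cos(2θ) = 1 (using Double angle)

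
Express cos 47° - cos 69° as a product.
cos 47° - cos 69° = -2 sin(58°) sin(-11°)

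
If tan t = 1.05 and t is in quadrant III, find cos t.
cos t = -0.6897 (using tan²t + 1 = sec²t)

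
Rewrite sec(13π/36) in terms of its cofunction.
sec(13π/36) = csc(π/2 - 13π/36) = csc(5π/36)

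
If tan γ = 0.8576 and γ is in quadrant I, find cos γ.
cos γ = 0.7591 (using tan²γ + 1 = sec²γ)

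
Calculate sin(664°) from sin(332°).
sin(664°) = 2 sin 332° cos 332° = -0.829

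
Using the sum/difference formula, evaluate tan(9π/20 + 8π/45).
tan(9π/20 + 8π/45) = (tan 9π/20 + tan 8π/45)/(1 - tan 9π/20 tan 8π/45) = -2.356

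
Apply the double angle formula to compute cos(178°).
cos(178°) = cos²89° - sin²89° = -0.9994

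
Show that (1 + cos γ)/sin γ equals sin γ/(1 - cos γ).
RHS = sin γ(1 + cos γ) / ((1 - cos γ)(1 + cos γ)) = sin γ(1 + cos γ) / (1 - cos²γ) = sin γ(1 + cos γ) / sin²γ = (1 + cos γ)/sin γ = LHS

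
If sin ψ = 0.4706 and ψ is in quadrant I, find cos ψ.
cos ψ = 0.8823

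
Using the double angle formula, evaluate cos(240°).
cos(240°) = cos²120° - sin²120° = -1/2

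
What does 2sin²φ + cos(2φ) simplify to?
2sin²φ + cos(2φ) = 1 (using Double angle)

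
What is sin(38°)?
sin(38°) = 0.6157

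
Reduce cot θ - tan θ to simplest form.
cot θ - tan θ = 2 cot(2θ) (using Double angle)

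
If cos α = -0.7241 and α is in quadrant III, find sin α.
sin α = -0.6897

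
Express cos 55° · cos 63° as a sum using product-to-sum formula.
cos 55° cos 63° = (1/2)[cos(55°-63°) + cos(55°+63°)]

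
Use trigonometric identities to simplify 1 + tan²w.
1 + tan²w = sec²w (using Pythagorean identity)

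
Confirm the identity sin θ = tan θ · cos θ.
RHS = (sin θ/cos θ) · cos θ = sin θ = LHS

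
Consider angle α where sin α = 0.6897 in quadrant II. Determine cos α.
cos α = ±√(1 - sin²α) = -0.7241 (negative in QII)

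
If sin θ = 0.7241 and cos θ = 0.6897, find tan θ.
tan θ = sin θ / cos θ = 1.05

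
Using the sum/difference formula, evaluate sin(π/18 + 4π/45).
sin(π/18 + 4π/45) = sin π/18 cos 4π/45 + cos π/18 sin 4π/45 = 0.4384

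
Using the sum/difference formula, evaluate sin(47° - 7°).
sin(47° - 7°) = sin 47° cos 7° - cos 47° sin 7° = 0.6428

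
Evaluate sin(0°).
sin(0°) = 0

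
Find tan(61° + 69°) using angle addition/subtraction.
tan(61° + 69°) = (tan 61° + tan 69°)/(1 - tan 61° tan 69°) = -1.192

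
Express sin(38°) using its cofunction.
sin(38°) = cos(90° - 38°) = cos(52°)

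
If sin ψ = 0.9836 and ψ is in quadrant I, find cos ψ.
cos ψ = 0.1804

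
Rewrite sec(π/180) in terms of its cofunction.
sec(π/180) = csc(π/2 - π/180) = csc(89π/180)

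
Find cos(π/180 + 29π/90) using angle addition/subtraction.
cos(π/180 + 29π/90) = cos π/180 cos 29π/90 - sin π/180 sin 29π/90 = 0.515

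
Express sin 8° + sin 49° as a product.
sin 8° + sin 49° = 2 sin(28.5°) cos(-20.5°)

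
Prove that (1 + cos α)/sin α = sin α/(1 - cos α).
RHS = sin α(1 + cos α) / ((1 - cos α)(1 + cos α)) = sin α(1 + cos α) / (1 - cos²α) = sin α(1 + cos α) / sin²α = (1 + cos α)/sin α = LHS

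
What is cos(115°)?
cos(115°) = -0.4226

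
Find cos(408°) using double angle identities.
cos(408°) = cos²204° - sin²204° = 0.6691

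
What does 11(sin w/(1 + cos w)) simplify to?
11(sin w/(1 + cos w)) = 11(tan(w/2)) (using Half angle)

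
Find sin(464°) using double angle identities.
sin(464°) = 2 sin 232° cos 232° = 0.9703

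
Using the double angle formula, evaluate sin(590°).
sin(590°) = 2 sin 295° cos 295° = -0.766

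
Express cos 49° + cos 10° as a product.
cos 49° + cos 10° = 2 cos(29.5°) cos(19.5°)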